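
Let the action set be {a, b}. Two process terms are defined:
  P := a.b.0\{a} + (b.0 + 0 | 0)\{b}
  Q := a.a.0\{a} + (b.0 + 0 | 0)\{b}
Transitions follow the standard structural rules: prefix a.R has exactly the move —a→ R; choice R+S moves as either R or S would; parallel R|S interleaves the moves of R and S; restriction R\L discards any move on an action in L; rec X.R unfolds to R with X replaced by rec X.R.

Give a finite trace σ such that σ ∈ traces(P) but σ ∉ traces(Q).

ab

LTS(P): 3 reachable states
  m0 = a.b.0\{a} + (b.0 + 0 | 0)\{b} → ··a··> m1
  m1 = b.0\{a} → ··b··> m2
  m2 = 0\{a} → ∅
LTS(Q): 3 reachable states
  n0 = a.a.0\{a} + (b.0 + 0 | 0)\{b} → ··a··> n1
  n1 = a.0\{a} → ··a··> n2
  n2 = 0\{a} → ∅
Run σ = ⟨ab⟩ on P: start {m0}
  [1] a ⇒ {m1}
  [2] b ⇒ {m2}
  P completes σ.
Run σ = ⟨ab⟩ on Q: start {n0}
  [1] a ⇒ {n1}
  [2] b ⇒ ∅  — Q cannot continue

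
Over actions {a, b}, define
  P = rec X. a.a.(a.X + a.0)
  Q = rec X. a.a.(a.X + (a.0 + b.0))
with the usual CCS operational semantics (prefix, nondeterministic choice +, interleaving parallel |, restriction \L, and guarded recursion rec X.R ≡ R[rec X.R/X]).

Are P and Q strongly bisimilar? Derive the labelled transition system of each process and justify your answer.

NO

Reachable graph of P (4 states):
  m0 = rec X. a.a.(a.X + a.0) | =a=> m1
  m1 = a.(a.(rec X. a.a.(a.X + a.0)) + a.0) | =a=> m2
  m2 = a.(rec X. a.a.(a.X + a.0)) + a.0 | =a=> m0, =a=> m3
  m3 = 0 | stopped
Reachable graph of Q (4 states):
  n0 = rec X. a.a.(a.X + (a.0 + b.0)) | =a=> n1
  n1 = a.(a.(rec X. a.a.(a.X + (a.0 + b.0))) + (a.0 + b.0)) | =a=> n2
  n2 = a.(rec X. a.a.(a.X + (a.0 + b.0))) + (a.0 + b.0) | =a=> n0, =a=> n3, =b=> n3
  n3 = 0 | stopped
Bisimilarity quotient blocks:
  B0 = {m0}
  B1 = {m1}
  B2 = {m2}
  B3 = {m3, n3}
  B4 = {n0}
  B5 = {n1}
  B6 = {n2}
m0 ∈ B0, n0 ∈ B4 → different blocks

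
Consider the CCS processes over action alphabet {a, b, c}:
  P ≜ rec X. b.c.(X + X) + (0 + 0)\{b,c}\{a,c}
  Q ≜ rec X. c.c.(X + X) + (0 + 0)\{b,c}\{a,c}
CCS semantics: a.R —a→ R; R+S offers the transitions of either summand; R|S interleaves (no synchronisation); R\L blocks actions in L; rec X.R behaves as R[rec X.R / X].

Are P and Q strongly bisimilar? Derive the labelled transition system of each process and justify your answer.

P ≁ Q

LTS(P): 3 reachable states
  m0 = rec X. b.c.(X + X) + (0 + 0)\{b,c}\{a,c} has moves ··b··> m1
  m1 = c.((rec X. b.c.(X + X) + (0 + 0)\{b,c}\{a,c}) + (rec X. b.c.(X + X) + (0 + 0)\{b,c}\{a,c})) has moves ··c··> m2
  m2 = (rec X. b.c.(X + X) + (0 + 0)\{b,c}\{a,c}) + (rec X. b.c.(X + X) + (0 + 0)\{b,c}\{a,c}) has moves ··b··> m1
LTS(Q): 3 reachable states
  n0 = rec X. c.c.(X + X) + (0 + 0)\{b,c}\{a,c} has moves ··c··> n1
  n1 = c.((rec X. c.c.(X + X) + (0 + 0)\{b,c}\{a,c}) + (rec X. c.c.(X + X) + (0 + 0)\{b,c}\{a,c})) has moves ··c··> n2
  n2 = (rec X. c.c.(X + X) + (0 + 0)\{b,c}\{a,c}) + (rec X. c.c.(X + X) + (0 + 0)\{b,c}\{a,c}) has moves ··c··> n1
Bisimilarity quotient blocks:
  B0 = {m0, m2}
  B1 = {m1}
  B2 = {n0, n1, n2}
m0 ∈ B0, n0 ∈ B2 → different blocks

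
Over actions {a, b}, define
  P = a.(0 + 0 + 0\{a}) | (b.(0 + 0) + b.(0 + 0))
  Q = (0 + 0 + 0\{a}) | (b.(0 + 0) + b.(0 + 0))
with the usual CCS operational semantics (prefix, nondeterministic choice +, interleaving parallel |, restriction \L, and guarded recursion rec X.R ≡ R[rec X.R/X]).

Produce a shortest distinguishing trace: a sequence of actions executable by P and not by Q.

LTS(P): 4 reachable states
  m0 = a.(0 + 0 + 0\{a}) | (b.(0 + 0) + b.(0 + 0)) has moves --a--▸ m1, --b--▸ m2
  m1 = (0 + 0 + 0\{a}) | (b.(0 + 0) + b.(0 + 0)) has moves --b--▸ m3
  m2 = a.(0 + 0 + 0\{a}) | (0 + 0) has moves --a--▸ m3
  m3 = (0 + 0 + 0\{a}) | (0 + 0) has moves deadlocked
LTS(Q): 2 reachable states
  n0 = (0 + 0 + 0\{a}) | (b.(0 + 0) + b.(0 + 0)) has moves --b--▸ n1
  n1 = (0 + 0 + 0\{a}) | (0 + 0) has moves deadlocked
Trace ⟨a⟩ through P, begin at {m0}:
  step 1 (a): {m1}
  — P admits the full trace.
Trace ⟨a⟩ through Q, begin at {n0}:
  step 1 (a): ∅ (Q stuck)

a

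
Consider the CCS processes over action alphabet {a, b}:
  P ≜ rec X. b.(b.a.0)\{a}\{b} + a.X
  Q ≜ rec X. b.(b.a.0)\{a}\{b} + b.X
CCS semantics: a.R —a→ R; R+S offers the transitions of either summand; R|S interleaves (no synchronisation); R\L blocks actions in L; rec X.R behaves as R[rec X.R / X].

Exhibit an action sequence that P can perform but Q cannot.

LTS(P): 2 reachable states
  m0 = rec X. b.(b.a.0)\{a}\{b} + a.X | =a=> m0, =b=> m1
  m1 = (b.a.0)\{a}\{b} | ·
LTS(Q): 2 reachable states
  n0 = rec X. b.(b.a.0)\{a}\{b} + b.X | =b=> n0, =b=> n1
  n1 = (b.a.0)\{a}\{b} | ·
Trace ⟨a⟩ through P, begin at {m0}:
  step 1 (a): {m0}
  ✓ P
Trace ⟨a⟩ through Q, begin at {n0}:
  step 1 (a): ∅ (Q stuck)

a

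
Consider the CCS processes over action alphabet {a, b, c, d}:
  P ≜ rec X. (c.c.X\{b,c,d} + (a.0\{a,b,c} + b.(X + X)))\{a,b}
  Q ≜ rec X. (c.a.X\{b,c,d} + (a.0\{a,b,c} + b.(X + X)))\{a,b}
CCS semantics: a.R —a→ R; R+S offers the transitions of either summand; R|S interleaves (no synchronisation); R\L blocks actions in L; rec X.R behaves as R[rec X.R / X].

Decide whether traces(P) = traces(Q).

NO — witness ⟨cc⟩

P's transition system — 3 states:
  p0 = rec X. (c.c.X\{b,c,d} + (a.0\{a,b,c} + b.(X + X)))\{a,b} | =c=> p1
  p1 = (c.(rec X. (c.c.X\{b,c,d} + (a.0\{a,b,c} + b.(X + X)))\{a,b})\{b,c,d})\{a,b} | =c=> p2
  p2 = (rec X. (c.c.X\{b,c,d} + (a.0\{a,b,c} + b.(X + X)))\{a,b})\{b,c,d}\{a,b} | ∅
Q's transition system — 2 states:
  q0 = rec X. (c.a.X\{b,c,d} + (a.0\{a,b,c} + b.(X + X)))\{a,b} | =c=> q1
  q1 = (a.(rec X. (c.a.X\{b,c,d} + (a.0\{a,b,c} + b.(X + X)))\{a,b})\{b,c,d})\{a,b} | ∅
Run σ = ⟨cc⟩ on P: start {p0}
  after c @ step 1: {p1}
  after c @ step 2: {p2}
  P completes σ.
Run σ = ⟨cc⟩ on Q: start {q0}
  after c @ step 1: {q1}
  after c @ step 2: ∅ (Q stuck)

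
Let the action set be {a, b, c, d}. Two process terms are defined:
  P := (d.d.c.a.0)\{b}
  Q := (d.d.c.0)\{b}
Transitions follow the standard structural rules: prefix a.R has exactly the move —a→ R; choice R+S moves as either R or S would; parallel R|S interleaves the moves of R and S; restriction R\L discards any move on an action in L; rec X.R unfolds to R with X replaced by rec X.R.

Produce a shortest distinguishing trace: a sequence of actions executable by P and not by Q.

Reachable graph of P (5 states):
  u0 = (d.d.c.a.0)\{b} | —d→ u1
  u1 = (d.c.a.0)\{b} | —d→ u2
  u2 = (c.a.0)\{b} | —c→ u3
  u3 = (a.0)\{b} | —a→ u4
  u4 = 0\{b} | ·
Reachable graph of Q (4 states):
  v0 = (d.d.c.0)\{b} | —d→ v1
  v1 = (d.c.0)\{b} | —d→ v2
  v2 = (c.0)\{b} | —c→ v3
  v3 = 0\{b} | ·
Run σ = ⟨ddca⟩ on P: start {u0}
  [1] d ⇒ {u1}
  [2] d ⇒ {u2}
  [3] c ⇒ {u3}
  [4] a ⇒ {u4}
  ✓ P
Run σ = ⟨ddca⟩ on Q: start {v0}
  [1] d ⇒ {v1}
  [2] d ⇒ {v2}
  [3] c ⇒ {v3}
  [4] a ⇒ ∅  — Q cannot continue

ddca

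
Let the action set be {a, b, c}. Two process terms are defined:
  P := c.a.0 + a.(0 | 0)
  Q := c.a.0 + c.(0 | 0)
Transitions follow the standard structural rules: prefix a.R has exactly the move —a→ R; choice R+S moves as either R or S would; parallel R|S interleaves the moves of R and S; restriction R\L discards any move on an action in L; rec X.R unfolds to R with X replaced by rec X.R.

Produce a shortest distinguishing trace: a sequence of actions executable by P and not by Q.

a

Reachable graph of P (4 states):
  p0 = c.a.0 + a.(0 | 0) | --a--▸ p1, --c--▸ p2
  p1 = 0 | 0 | ∅
  p2 = a.0 | --a--▸ p3
  p3 = 0 | ∅
Reachable graph of Q (4 states):
  q0 = c.a.0 + c.(0 | 0) | --c--▸ q1, --c--▸ q2
  q1 = 0 | 0 | ∅
  q2 = a.0 | --a--▸ q3
  q3 = 0 | ∅
Trace ⟨a⟩ through P, begin at {p0}:
  [1] a ⇒ {p1}
  ✓ P
Trace ⟨a⟩ through Q, begin at {q0}:
  [1] a ⇒ no successor for Q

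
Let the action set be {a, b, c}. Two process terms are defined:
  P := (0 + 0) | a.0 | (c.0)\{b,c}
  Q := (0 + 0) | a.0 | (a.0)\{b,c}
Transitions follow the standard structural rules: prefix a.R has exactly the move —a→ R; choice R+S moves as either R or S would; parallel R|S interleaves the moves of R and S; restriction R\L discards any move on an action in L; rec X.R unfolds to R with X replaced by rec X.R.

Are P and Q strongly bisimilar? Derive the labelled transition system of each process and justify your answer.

P's transition system — 2 states:
  p0 = (0 + 0) | a.0 | (c.0)\{b,c} :: ··a··> p1
  p1 = (0 + 0) | 0 | (c.0)\{b,c} :: ·
Q's transition system — 4 states:
  q0 = (0 + 0) | a.0 | (a.0)\{b,c} :: ··a··> q1, ··a··> q2
  q1 = (0 + 0) | 0 | (a.0)\{b,c} :: ··a··> q3
  q2 = (0 + 0) | a.0 | 0\{b,c} :: ··a··> q3
  q3 = (0 + 0) | 0 | 0\{b,c} :: ·
Bisimilarity quotient blocks:
  B0 = {p0, q1, q2}
  B1 = {p1, q3}
  B2 = {q0}
p0 ∈ B0, q0 ∈ B2 → different blocks

P ≁ Q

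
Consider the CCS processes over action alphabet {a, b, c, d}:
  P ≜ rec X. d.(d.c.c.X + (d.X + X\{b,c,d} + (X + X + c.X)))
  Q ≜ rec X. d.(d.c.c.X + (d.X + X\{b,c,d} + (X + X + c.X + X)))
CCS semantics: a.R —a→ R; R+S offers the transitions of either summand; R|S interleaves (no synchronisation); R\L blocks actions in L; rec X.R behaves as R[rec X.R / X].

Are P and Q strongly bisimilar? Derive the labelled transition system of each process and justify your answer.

LTS(P): 4 reachable states
  u0 = rec X. d.(d.c.c.X + (d.X + X\{b,c,d} + (X + X + c.X))) → =d=> u1
  u1 = d.c.c.(rec X. d.(d.c.c.X + (d.X + X\{b,c,d} + (X + X + c.X)))) + (d.(rec X. d.(d.c.c.X + (d.X + X\{b,c,d} + (X + X + c.X)))) + (rec X. d.(d.c.c.X + (d.X + X\{b,c,d} + (X + X + c.X))))\{b,c,d} + ((rec X. d.(d.c.c.X + (d.X + X\{b,c,d} + (X + X + c.X)))) + (rec X. d.(d.c.c.X + (d.X + X\{b,c,d} + (X + X + c.X)))) + c.(rec X. d.(d.c.c.X + (d.X + X\{b,c,d} + (X + X + c.X)))))) → =c=> u0, =d=> u0, =d=> u1, =d=> u2
  u2 = c.c.(rec X. d.(d.c.c.X + (d.X + X\{b,c,d} + (X + X + c.X)))) → =c=> u3
  u3 = c.(rec X. d.(d.c.c.X + (d.X + X\{b,c,d} + (X + X + c.X)))) → =c=> u0
LTS(Q): 4 reachable states
  v0 = rec X. d.(d.c.c.X + (d.X + X\{b,c,d} + (X + X + c.X + X))) → =d=> v1
  v1 = d.c.c.(rec X. d.(d.c.c.X + (d.X + X\{b,c,d} + (X + X + c.X + X)))) + (d.(rec X. d.(d.c.c.X + (d.X + X\{b,c,d} + (X + X + c.X + X)))) + (rec X. d.(d.c.c.X + (d.X + X\{b,c,d} + (X + X + c.X + X))))\{b,c,d} + ((rec X. d.(d.c.c.X + (d.X + X\{b,c,d} + (X + X + c.X + X)))) + (rec X. d.(d.c.c.X + (d.X + X\{b,c,d} + (X + X + c.X + X)))) + c.(rec X. d.(d.c.c.X + (d.X + X\{b,c,d} + (X + X + c.X + X)))) + (rec X. d.(d.c.c.X + (d.X + X\{b,c,d} + (X + X + c.X + X)))))) → =c=> v0, =d=> v0, =d=> v1, =d=> v2
  v2 = c.c.(rec X. d.(d.c.c.X + (d.X + X\{b,c,d} + (X + X + c.X + X)))) → =c=> v3
  v3 = c.(rec X. d.(d.c.c.X + (d.X + X\{b,c,d} + (X + X + c.X + X)))) → =c=> v0
Bisimilarity quotient blocks:
  B0 = {u0, v0}
  B1 = {u1, v1}
  B2 = {u2, v2}
  B3 = {u3, v3}
u0 ∈ B0, v0 ∈ B0 → same block

YES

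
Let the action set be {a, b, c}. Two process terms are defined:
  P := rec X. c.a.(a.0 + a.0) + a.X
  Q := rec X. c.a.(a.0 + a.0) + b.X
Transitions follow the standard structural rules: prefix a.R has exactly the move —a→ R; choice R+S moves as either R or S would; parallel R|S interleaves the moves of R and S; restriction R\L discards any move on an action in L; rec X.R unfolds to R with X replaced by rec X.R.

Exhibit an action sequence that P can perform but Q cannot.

Reachable graph of P (4 states):
  m0 = rec X. c.a.(a.0 + a.0) + a.X | -a-> m0, -c-> m1
  m1 = a.(a.0 + a.0) | -a-> m2
  m2 = a.0 + a.0 | -a-> m3
  m3 = 0 | (no moves)
Reachable graph of Q (4 states):
  n0 = rec X. c.a.(a.0 + a.0) + b.X | -b-> n0, -c-> n1
  n1 = a.(a.0 + a.0) | -a-> n2
  n2 = a.0 + a.0 | -a-> n3
  n3 = 0 | (no moves)
Trace ⟨a⟩ through P, begin at {m0}:
  step 1 (a): {m0}
  P completes σ.
Trace ⟨a⟩ through Q, begin at {n0}:
  step 1 (a): ∅  — Q cannot continue

a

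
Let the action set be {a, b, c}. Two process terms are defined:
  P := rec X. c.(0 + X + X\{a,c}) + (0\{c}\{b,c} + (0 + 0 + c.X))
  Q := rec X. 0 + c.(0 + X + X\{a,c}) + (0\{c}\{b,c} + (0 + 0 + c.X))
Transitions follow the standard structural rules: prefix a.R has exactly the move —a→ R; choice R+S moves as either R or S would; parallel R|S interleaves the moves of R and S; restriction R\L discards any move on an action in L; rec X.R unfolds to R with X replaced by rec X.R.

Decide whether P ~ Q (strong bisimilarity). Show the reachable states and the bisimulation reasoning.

LTS(P): 2 reachable states
  m0 = rec X. c.(0 + X + X\{a,c}) + (0\{c}\{b,c} + (0 + 0 + c.X)) | —c→ m0, —c→ m1
  m1 = 0 + (rec X. c.(0 + X + X\{a,c}) + (0\{c}\{b,c} + (0 + 0 + c.X))) + (rec X. c.(0 + X + X\{a,c}) + (0\{c}\{b,c} + (0 + 0 + c.X)))\{a,c} | —c→ m0, —c→ m1
LTS(Q): 2 reachable states
  n0 = rec X. 0 + c.(0 + X + X\{a,c}) + (0\{c}\{b,c} + (0 + 0 + c.X)) | —c→ n0, —c→ n1
  n1 = 0 + (rec X. 0 + c.(0 + X + X\{a,c}) + (0\{c}\{b,c} + (0 + 0 + c.X))) + (rec X. 0 + c.(0 + X + X\{a,c}) + (0\{c}\{b,c} + (0 + 0 + c.X)))\{a,c} | —c→ n0, —c→ n1
Coarsest stable partition (strong bisimilarity classes):
  B0 = {m0, m1, n0, n1}
m0 ∈ B0, n0 ∈ B0 → same block

P ~ Q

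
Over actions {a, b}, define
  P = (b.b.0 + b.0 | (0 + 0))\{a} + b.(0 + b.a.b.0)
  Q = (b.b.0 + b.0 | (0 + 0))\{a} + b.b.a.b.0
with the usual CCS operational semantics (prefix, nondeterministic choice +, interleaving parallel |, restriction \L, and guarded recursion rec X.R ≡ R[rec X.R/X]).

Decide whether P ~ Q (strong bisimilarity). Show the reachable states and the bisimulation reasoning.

LTS(P): 8 reachable states
  s0 = (b.b.0 + b.0 | (0 + 0))\{a} + b.(0 + b.a.b.0) | ··b··> s1, ··b··> s2, ··b··> s3
  s1 = (0 | (0 + 0))\{a} | (no moves)
  s2 = (b.0)\{a} | ··b··> s4
  s3 = 0 + b.a.b.0 | ··b··> s5
  s4 = 0\{a} | (no moves)
  s5 = a.b.0 | ··a··> s6
  s6 = b.0 | ··b··> s7
  s7 = 0 | (no moves)
LTS(Q): 8 reachable states
  t0 = (b.b.0 + b.0 | (0 + 0))\{a} + b.b.a.b.0 | ··b··> t1, ··b··> t2, ··b··> t3
  t1 = (0 | (0 + 0))\{a} | (no moves)
  t2 = (b.0)\{a} | ··b··> t4
  t3 = b.a.b.0 | ··b··> t5
  t4 = 0\{a} | (no moves)
  t5 = a.b.0 | ··a··> t6
  t6 = b.0 | ··b··> t7
  t7 = 0 | (no moves)
Coarsest stable partition (strong bisimilarity classes):
  B0 = {s0, t0}
  B1 = {s1, s4, s7, t1, t4, t7}
  B2 = {s2, s6, t2, t6}
  B3 = {s3, t3}
  B4 = {s5, t5}
s0 ∈ B0, t0 ∈ B0 → same block

YES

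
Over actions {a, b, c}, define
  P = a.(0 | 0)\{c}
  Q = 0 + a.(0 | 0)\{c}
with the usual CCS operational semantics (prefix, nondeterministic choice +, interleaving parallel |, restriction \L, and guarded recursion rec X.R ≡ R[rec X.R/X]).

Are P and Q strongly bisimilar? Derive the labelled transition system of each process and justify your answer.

YES

LTS(P): 2 reachable states
  u0 = a.(0 | 0)\{c} | —a→ u1
  u1 = (0 | 0)\{c} | deadlocked
LTS(Q): 2 reachable states
  v0 = 0 + a.(0 | 0)\{c} | —a→ v1
  v1 = (0 | 0)\{c} | deadlocked
Bisimilarity quotient blocks:
  B0 = {u0, v0}
  B1 = {u1, v1}
u0 ∈ B0, v0 ∈ B0 → same block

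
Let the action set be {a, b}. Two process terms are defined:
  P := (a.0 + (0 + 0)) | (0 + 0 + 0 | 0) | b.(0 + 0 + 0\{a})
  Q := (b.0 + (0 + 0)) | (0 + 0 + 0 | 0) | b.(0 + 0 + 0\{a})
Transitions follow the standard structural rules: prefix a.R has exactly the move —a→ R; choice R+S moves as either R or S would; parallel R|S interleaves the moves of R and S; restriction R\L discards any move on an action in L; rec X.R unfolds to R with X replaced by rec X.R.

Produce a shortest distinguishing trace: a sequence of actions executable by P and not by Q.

LTS(P): 4 reachable states
  u0 = (a.0 + (0 + 0)) | (0 + 0 + 0 | 0) | b.(0 + 0 + 0\{a}) :: =a=> u1, =b=> u2
  u1 = 0 | (0 + 0 + 0 | 0) | b.(0 + 0 + 0\{a}) :: =b=> u3
  u2 = (a.0 + (0 + 0)) | (0 + 0 + 0 | 0) | (0 + 0 + 0\{a}) :: =a=> u3
  u3 = 0 | (0 + 0 + 0 | 0) | (0 + 0 + 0\{a}) :: ·
LTS(Q): 4 reachable states
  v0 = (b.0 + (0 + 0)) | (0 + 0 + 0 | 0) | b.(0 + 0 + 0\{a}) :: =b=> v1, =b=> v2
  v1 = (b.0 + (0 + 0)) | (0 + 0 + 0 | 0) | (0 + 0 + 0\{a}) :: =b=> v3
  v2 = 0 | (0 + 0 + 0 | 0) | b.(0 + 0 + 0\{a}) :: =b=> v3
  v3 = 0 | (0 + 0 + 0 | 0) | (0 + 0 + 0\{a}) :: ·
Trace ⟨a⟩ through P, begin at {u0}:
  [1] a ⇒ {u1}
  — P admits the full trace.
Trace ⟨a⟩ through Q, begin at {v0}:
  [1] a ⇒ ∅ (Q stuck)

a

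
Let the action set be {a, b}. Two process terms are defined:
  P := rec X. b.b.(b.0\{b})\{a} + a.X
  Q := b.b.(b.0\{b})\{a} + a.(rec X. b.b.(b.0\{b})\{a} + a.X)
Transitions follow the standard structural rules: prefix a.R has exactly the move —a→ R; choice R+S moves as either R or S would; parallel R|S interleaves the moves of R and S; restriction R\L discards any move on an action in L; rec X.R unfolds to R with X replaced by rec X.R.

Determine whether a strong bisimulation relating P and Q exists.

bisimilar

LTS(P): 4 reachable states
  m0 = rec X. b.b.(b.0\{b})\{a} + a.X → -a-> m0, -b-> m1
  m1 = b.(b.0\{b})\{a} → -b-> m2
  m2 = (b.0\{b})\{a} → -b-> m3
  m3 = 0\{b}\{a} → stopped
LTS(Q): 5 reachable states
  n0 = b.b.(b.0\{b})\{a} + a.(rec X. b.b.(b.0\{b})\{a} + a.X) → -a-> n1, -b-> n2
  n1 = rec X. b.b.(b.0\{b})\{a} + a.X → -a-> n1, -b-> n2
  n2 = b.(b.0\{b})\{a} → -b-> n3
  n3 = (b.0\{b})\{a} → -b-> n4
  n4 = 0\{b}\{a} → stopped
Bisimilarity quotient blocks:
  B0 = {m0, n0, n1}
  B1 = {m1, n2}
  B2 = {m2, n3}
  B3 = {m3, n4}
m0 ∈ B0, n0 ∈ B0 → same block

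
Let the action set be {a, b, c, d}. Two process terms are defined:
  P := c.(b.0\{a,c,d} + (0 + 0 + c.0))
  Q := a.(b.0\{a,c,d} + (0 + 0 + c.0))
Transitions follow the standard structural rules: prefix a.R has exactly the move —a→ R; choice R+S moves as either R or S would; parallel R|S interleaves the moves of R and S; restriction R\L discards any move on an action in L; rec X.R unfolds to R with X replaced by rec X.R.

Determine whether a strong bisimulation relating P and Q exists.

LTS(P): 4 reachable states
  s0 = c.(b.0\{a,c,d} + (0 + 0 + c.0)) :: ··c··> s1
  s1 = b.0\{a,c,d} + (0 + 0 + c.0) :: ··b··> s2, ··c··> s3
  s2 = 0\{a,c,d} :: (no moves)
  s3 = 0 :: (no moves)
LTS(Q): 4 reachable states
  t0 = a.(b.0\{a,c,d} + (0 + 0 + c.0)) :: ··a··> t1
  t1 = b.0\{a,c,d} + (0 + 0 + c.0) :: ··b··> t2, ··c··> t3
  t2 = 0\{a,c,d} :: (no moves)
  t3 = 0 :: (no moves)
Bisimilarity quotient blocks:
  B0 = {s0}
  B1 = {s1, t1}
  B2 = {s2, s3, t2, t3}
  B3 = {t0}
s0 ∈ B0, t0 ∈ B3 → different blocks

NO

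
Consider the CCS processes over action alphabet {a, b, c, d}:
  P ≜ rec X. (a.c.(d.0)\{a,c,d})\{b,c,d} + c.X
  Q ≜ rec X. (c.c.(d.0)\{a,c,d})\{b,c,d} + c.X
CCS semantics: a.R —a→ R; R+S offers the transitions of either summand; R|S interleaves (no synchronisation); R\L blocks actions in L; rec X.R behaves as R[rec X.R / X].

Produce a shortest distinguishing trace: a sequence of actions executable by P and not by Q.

P's transition system — 2 states:
  p0 = rec X. (a.c.(d.0)\{a,c,d})\{b,c,d} + c.X ⊢ --a--▸ p1, --c--▸ p0
  p1 = (c.(d.0)\{a,c,d})\{b,c,d} ⊢ ·
Q's transition system — 1 states:
  q0 = rec X. (c.c.(d.0)\{a,c,d})\{b,c,d} + c.X ⊢ --c--▸ q0
Trace ⟨a⟩ through P, begin at {p0}:
  after a @ step 1: {p1}
  ✓ P
Trace ⟨a⟩ through Q, begin at {q0}:
  after a @ step 1: ∅  — Q cannot continue

a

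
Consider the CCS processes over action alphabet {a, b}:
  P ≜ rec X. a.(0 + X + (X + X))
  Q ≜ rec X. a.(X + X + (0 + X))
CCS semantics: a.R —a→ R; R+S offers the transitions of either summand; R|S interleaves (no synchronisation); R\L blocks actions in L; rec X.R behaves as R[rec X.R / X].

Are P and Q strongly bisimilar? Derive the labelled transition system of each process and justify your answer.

P's transition system — 2 states:
  s0 = rec X. a.(0 + X + (X + X)) has moves --a--▸ s1
  s1 = 0 + (rec X. a.(0 + X + (X + X))) + ((rec X. a.(0 + X + (X + X))) + (rec X. a.(0 + X + (X + X)))) has moves --a--▸ s1
Q's transition system — 2 states:
  t0 = rec X. a.(X + X + (0 + X)) has moves --a--▸ t1
  t1 = (rec X. a.(X + X + (0 + X))) + (rec X. a.(X + X + (0 + X))) + (0 + (rec X. a.(X + X + (0 + X)))) has moves --a--▸ t1
Coarsest stable partition (strong bisimilarity classes):
  B0 = {s0, s1, t0, t1}
s0 ∈ B0, t0 ∈ B0 → same block

YES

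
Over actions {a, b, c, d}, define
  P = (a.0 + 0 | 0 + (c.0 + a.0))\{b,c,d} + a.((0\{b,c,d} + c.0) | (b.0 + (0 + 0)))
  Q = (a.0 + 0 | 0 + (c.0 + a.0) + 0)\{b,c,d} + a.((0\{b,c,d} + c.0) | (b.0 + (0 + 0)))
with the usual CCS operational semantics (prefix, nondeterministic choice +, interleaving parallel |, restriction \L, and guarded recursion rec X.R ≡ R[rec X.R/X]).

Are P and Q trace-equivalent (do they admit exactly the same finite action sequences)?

Reachable graph of P (6 states):
  p0 = (a.0 + 0 | 0 + (c.0 + a.0))\{b,c,d} + a.((0\{b,c,d} + c.0) | (b.0 + (0 + 0))) :: ··a··> p1, ··a··> p2
  p1 = (0\{b,c,d} + c.0) | (b.0 + (0 + 0)) :: ··b··> p3, ··c··> p4
  p2 = 0\{b,c,d} :: (no moves)
  p3 = (0\{b,c,d} + c.0) | 0 :: ··c··> p5
  p4 = 0 | (b.0 + (0 + 0)) :: ··b··> p5
  p5 = 0 | 0 :: (no moves)
Reachable graph of Q (6 states):
  q0 = (a.0 + 0 | 0 + (c.0 + a.0) + 0)\{b,c,d} + a.((0\{b,c,d} + c.0) | (b.0 + (0 + 0))) :: ··a··> q1, ··a··> q2
  q1 = (0\{b,c,d} + c.0) | (b.0 + (0 + 0)) :: ··b··> q3, ··c··> q4
  q2 = 0\{b,c,d} :: (no moves)
  q3 = (0\{b,c,d} + c.0) | 0 :: ··c··> q5
  q4 = 0 | (b.0 + (0 + 0)) :: ··b··> q5
  q5 = 0 | 0 :: (no moves)
Partition-refinement fixed point:
  B0 = {p0, q0}
  B1 = {p1, q1}
  B2 = {p4, q4}
  B3 = {p2, p5, q2, q5}
  B4 = {p3, q3}
p0 ∈ B0, q0 ∈ B0 → same block
Bisimilar ⇒ trace-equivalent.

YES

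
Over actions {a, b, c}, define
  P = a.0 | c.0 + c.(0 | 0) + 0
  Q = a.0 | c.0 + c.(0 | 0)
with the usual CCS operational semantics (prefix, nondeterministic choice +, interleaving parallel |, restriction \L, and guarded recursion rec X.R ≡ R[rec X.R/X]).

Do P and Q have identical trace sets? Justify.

trace-equivalent

LTS(P): 4 reachable states
  s0 = a.0 | c.0 + c.(0 | 0) + 0 ⊢ ··a··> s1, ··c··> s2, ··c··> s3
  s1 = 0 | c.0 ⊢ ··c··> s2
  s2 = 0 | 0 ⊢ ·
  s3 = a.0 | 0 ⊢ ··a··> s2
LTS(Q): 4 reachable states
  t0 = a.0 | c.0 + c.(0 | 0) ⊢ ··a··> t1, ··c··> t2, ··c··> t3
  t1 = 0 | c.0 ⊢ ··c··> t2
  t2 = 0 | 0 ⊢ ·
  t3 = a.0 | 0 ⊢ ··a··> t2
Bisimilarity quotient blocks:
  B0 = {s0, t0}
  B1 = {s2, t2}
  B2 = {s3, t3}
  B3 = {s1, t1}
s0 ∈ B0, t0 ∈ B0 → same block
Bisimilar ⇒ trace-equivalent.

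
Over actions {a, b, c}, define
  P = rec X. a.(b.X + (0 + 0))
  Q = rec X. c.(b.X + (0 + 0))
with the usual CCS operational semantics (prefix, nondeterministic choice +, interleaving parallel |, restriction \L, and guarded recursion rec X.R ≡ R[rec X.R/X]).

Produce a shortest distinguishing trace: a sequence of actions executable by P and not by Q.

a

P's transition system — 2 states:
  s0 = rec X. a.(b.X + (0 + 0)) has moves —a→ s1
  s1 = b.(rec X. a.(b.X + (0 + 0))) + (0 + 0) has moves —b→ s0
Q's transition system — 2 states:
  t0 = rec X. c.(b.X + (0 + 0)) has moves —c→ t1
  t1 = b.(rec X. c.(b.X + (0 + 0))) + (0 + 0) has moves —b→ t0
Executing a from P (initial set {s0}):
  [1] a ⇒ {s1}
  P completes σ.
Executing a from Q (initial set {t0}):
  [1] a ⇒ ∅  — Q cannot continue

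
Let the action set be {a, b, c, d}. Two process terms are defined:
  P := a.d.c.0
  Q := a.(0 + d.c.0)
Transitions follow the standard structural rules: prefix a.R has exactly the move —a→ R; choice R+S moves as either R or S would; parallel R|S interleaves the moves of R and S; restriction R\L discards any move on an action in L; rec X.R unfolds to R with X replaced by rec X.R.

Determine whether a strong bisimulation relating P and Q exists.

P ~ Q

Reachable graph of P (4 states):
  s0 = a.d.c.0 has moves ··a··> s1
  s1 = d.c.0 has moves ··d··> s2
  s2 = c.0 has moves ··c··> s3
  s3 = 0 has moves stopped
Reachable graph of Q (4 states):
  t0 = a.(0 + d.c.0) has moves ··a··> t1
  t1 = 0 + d.c.0 has moves ··d··> t2
  t2 = c.0 has moves ··c··> t3
  t3 = 0 has moves stopped
Bisimilarity quotient blocks:
  B0 = {s0, t0}
  B1 = {s1, t1}
  B2 = {s2, t2}
  B3 = {s3, t3}
s0 ∈ B0, t0 ∈ B0 → same block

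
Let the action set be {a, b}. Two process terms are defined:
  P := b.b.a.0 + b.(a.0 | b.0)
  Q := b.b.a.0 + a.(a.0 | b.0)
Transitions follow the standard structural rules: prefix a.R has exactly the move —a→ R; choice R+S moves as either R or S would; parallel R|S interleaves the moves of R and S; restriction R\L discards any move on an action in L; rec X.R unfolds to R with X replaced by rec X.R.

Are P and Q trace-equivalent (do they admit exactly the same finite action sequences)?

trace-distinct — witness ⟨ba⟩

Reachable graph of P (8 states):
  s0 = b.b.a.0 + b.(a.0 | b.0) ⊢ ··b··> s1, ··b··> s2
  s1 = a.0 | b.0 ⊢ ··a··> s3, ··b··> s4
  s2 = b.a.0 ⊢ ··b··> s5
  s3 = 0 | b.0 ⊢ ··b··> s6
  s4 = a.0 | 0 ⊢ ··a··> s6
  s5 = a.0 ⊢ ··a··> s7
  s6 = 0 | 0 ⊢ ∅
  s7 = 0 ⊢ ∅
Reachable graph of Q (8 states):
  t0 = b.b.a.0 + a.(a.0 | b.0) ⊢ ··a··> t1, ··b··> t2
  t1 = a.0 | b.0 ⊢ ··a··> t3, ··b··> t4
  t2 = b.a.0 ⊢ ··b··> t5
  t3 = 0 | b.0 ⊢ ··b··> t6
  t4 = a.0 | 0 ⊢ ··a··> t6
  t5 = a.0 ⊢ ··a··> t7
  t6 = 0 | 0 ⊢ ∅
  t7 = 0 ⊢ ∅
Executing ba from P (initial set {s0}):
  step 1 (b): {s1, s2}
  step 2 (a): {s3}
  P completes σ.
Executing ba from Q (initial set {t0}):
  step 1 (b): {t2}
  step 2 (a): ∅  — Q cannot continue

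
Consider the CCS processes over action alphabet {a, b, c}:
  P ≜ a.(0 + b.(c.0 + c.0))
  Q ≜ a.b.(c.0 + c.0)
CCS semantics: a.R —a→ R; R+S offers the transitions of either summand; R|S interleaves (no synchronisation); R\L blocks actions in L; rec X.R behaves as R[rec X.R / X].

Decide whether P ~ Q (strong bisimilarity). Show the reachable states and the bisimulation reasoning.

P's transition system — 4 states:
  m0 = a.(0 + b.(c.0 + c.0)) → ··a··> m1
  m1 = 0 + b.(c.0 + c.0) → ··b··> m2
  m2 = c.0 + c.0 → ··c··> m3
  m3 = 0 → ·
Q's transition system — 4 states:
  n0 = a.b.(c.0 + c.0) → ··a··> n1
  n1 = b.(c.0 + c.0) → ··b··> n2
  n2 = c.0 + c.0 → ··c··> n3
  n3 = 0 → ·
Bisimilarity quotient blocks:
  B0 = {m0, n0}
  B1 = {m1, n1}
  B2 = {m2, n2}
  B3 = {m3, n3}
m0 ∈ B0, n0 ∈ B0 → same block

bisimilar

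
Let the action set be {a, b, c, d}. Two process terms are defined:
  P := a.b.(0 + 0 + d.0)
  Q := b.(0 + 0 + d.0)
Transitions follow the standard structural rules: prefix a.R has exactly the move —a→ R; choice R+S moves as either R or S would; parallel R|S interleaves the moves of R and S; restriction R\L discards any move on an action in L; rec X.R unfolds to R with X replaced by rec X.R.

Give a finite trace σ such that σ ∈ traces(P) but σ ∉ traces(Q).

P's transition system — 4 states:
  p0 = a.b.(0 + 0 + d.0) | --a--▸ p1
  p1 = b.(0 + 0 + d.0) | --b--▸ p2
  p2 = 0 + 0 + d.0 | --d--▸ p3
  p3 = 0 | deadlocked
Q's transition system — 3 states:
  q0 = b.(0 + 0 + d.0) | --b--▸ q1
  q1 = 0 + 0 + d.0 | --d--▸ q2
  q2 = 0 | deadlocked
Run σ = ⟨a⟩ on P: start {p0}
  step 1 (a): {p1}
  P completes σ.
Run σ = ⟨a⟩ on Q: start {q0}
  step 1 (a): ∅ (Q stuck)

a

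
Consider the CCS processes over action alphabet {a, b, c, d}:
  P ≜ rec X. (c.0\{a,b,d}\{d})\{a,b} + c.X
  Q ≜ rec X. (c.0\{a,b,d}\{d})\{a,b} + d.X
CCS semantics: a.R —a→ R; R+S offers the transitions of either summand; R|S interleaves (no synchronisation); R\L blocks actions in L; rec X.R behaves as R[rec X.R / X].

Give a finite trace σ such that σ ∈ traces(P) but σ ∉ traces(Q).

cc

LTS(P): 2 reachable states
  s0 = rec X. (c.0\{a,b,d}\{d})\{a,b} + c.X → ··c··> s0, ··c··> s1
  s1 = 0\{a,b,d}\{d}\{a,b} → (no moves)
LTS(Q): 2 reachable states
  t0 = rec X. (c.0\{a,b,d}\{d})\{a,b} + d.X → ··c··> t1, ··d··> t0
  t1 = 0\{a,b,d}\{d}\{a,b} → (no moves)
Run σ = ⟨cc⟩ on P: start {s0}
  step 1 (c): {s0, s1}
  step 2 (c): {s0, s1}
  ✓ P
Run σ = ⟨cc⟩ on Q: start {t0}
  step 1 (c): {t1}
  step 2 (c): ∅ (Q stuck)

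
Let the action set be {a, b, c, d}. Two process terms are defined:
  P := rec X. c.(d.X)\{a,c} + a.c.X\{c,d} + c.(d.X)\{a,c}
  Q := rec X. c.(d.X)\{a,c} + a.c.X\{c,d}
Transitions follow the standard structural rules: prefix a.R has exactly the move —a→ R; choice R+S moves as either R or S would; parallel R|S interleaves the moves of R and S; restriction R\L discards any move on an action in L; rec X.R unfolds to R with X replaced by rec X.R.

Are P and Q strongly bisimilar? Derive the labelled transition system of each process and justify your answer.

Reachable graph of P (6 states):
  m0 = rec X. c.(d.X)\{a,c} + a.c.X\{c,d} + c.(d.X)\{a,c} has moves --a--▸ m1, --c--▸ m2
  m1 = c.(rec X. c.(d.X)\{a,c} + a.c.X\{c,d} + c.(d.X)\{a,c})\{c,d} has moves --c--▸ m3
  m2 = (d.(rec X. c.(d.X)\{a,c} + a.c.X\{c,d} + c.(d.X)\{a,c}))\{a,c} has moves --d--▸ m4
  m3 = (rec X. c.(d.X)\{a,c} + a.c.X\{c,d} + c.(d.X)\{a,c})\{c,d} has moves --a--▸ m5
  m4 = (rec X. c.(d.X)\{a,c} + a.c.X\{c,d} + c.(d.X)\{a,c})\{a,c} has moves ·
  m5 = (c.(rec X. c.(d.X)\{a,c} + a.c.X\{c,d} + c.(d.X)\{a,c})\{c,d})\{c,d} has moves ·
Reachable graph of Q (6 states):
  n0 = rec X. c.(d.X)\{a,c} + a.c.X\{c,d} has moves --a--▸ n1, --c--▸ n2
  n1 = c.(rec X. c.(d.X)\{a,c} + a.c.X\{c,d})\{c,d} has moves --c--▸ n3
  n2 = (d.(rec X. c.(d.X)\{a,c} + a.c.X\{c,d}))\{a,c} has moves --d--▸ n4
  n3 = (rec X. c.(d.X)\{a,c} + a.c.X\{c,d})\{c,d} has moves --a--▸ n5
  n4 = (rec X. c.(d.X)\{a,c} + a.c.X\{c,d})\{a,c} has moves ·
  n5 = (c.(rec X. c.(d.X)\{a,c} + a.c.X\{c,d})\{c,d})\{c,d} has moves ·
Bisimilarity quotient blocks:
  B0 = {m0, n0}
  B1 = {m2, n2}
  B2 = {m4, m5, n4, n5}
  B3 = {m1, n1}
  B4 = {m3, n3}
m0 ∈ B0, n0 ∈ B0 → same block

bisimilar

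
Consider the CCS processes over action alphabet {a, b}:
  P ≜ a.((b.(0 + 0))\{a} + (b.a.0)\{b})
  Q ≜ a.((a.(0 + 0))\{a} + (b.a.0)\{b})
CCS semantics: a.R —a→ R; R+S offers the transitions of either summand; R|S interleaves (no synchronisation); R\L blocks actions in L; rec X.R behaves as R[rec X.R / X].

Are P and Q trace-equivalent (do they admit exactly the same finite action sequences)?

LTS(P): 3 reachable states
  m0 = a.((b.(0 + 0))\{a} + (b.a.0)\{b}) has moves —a→ m1
  m1 = (b.(0 + 0))\{a} + (b.a.0)\{b} has moves —b→ m2
  m2 = (0 + 0)\{a} has moves stopped
LTS(Q): 2 reachable states
  n0 = a.((a.(0 + 0))\{a} + (b.a.0)\{b}) has moves —a→ n1
  n1 = (a.(0 + 0))\{a} + (b.a.0)\{b} has moves stopped
Trace ⟨ab⟩ through P, begin at {m0}:
  step 1 (a): {m1}
  step 2 (b): {m2}
  P completes σ.
Trace ⟨ab⟩ through Q, begin at {n0}:
  step 1 (a): {n1}
  step 2 (b): ∅  — Q cannot continue

traces(P) ≠ traces(Q) — witness ⟨ab⟩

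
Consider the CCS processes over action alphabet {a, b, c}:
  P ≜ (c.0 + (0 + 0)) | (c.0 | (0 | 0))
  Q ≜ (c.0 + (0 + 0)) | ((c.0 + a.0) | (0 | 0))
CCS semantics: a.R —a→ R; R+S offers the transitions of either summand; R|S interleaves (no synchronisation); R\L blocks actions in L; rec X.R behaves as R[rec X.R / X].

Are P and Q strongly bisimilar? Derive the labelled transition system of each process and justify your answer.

not bisimilar

P's transition system — 4 states:
  u0 = (c.0 + (0 + 0)) | (c.0 | (0 | 0)) :: =c=> u1, =c=> u2
  u1 = (c.0 + (0 + 0)) | (0 | (0 | 0)) :: =c=> u3
  u2 = 0 | (c.0 | (0 | 0)) :: =c=> u3
  u3 = 0 | (0 | (0 | 0)) :: ·
Q's transition system — 4 states:
  v0 = (c.0 + (0 + 0)) | ((c.0 + a.0) | (0 | 0)) :: =a=> v1, =c=> v1, =c=> v2
  v1 = (c.0 + (0 + 0)) | (0 | (0 | 0)) :: =c=> v3
  v2 = 0 | ((c.0 + a.0) | (0 | 0)) :: =a=> v3, =c=> v3
  v3 = 0 | (0 | (0 | 0)) :: ·
Coarsest stable partition (strong bisimilarity classes):
  B0 = {u0}
  B1 = {u1, u2, v1}
  B2 = {u3, v3}
  B3 = {v0}
  B4 = {v2}
u0 ∈ B0, v0 ∈ B3 → different blocks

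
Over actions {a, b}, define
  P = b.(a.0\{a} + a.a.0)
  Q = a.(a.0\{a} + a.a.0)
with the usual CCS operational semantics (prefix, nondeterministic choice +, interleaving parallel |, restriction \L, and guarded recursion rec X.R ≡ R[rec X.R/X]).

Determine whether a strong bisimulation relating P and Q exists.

P ≁ Q

LTS(P): 5 reachable states
  m0 = b.(a.0\{a} + a.a.0) → -b-> m1
  m1 = a.0\{a} + a.a.0 → -a-> m2, -a-> m3
  m2 = 0\{a} → ∅
  m3 = a.0 → -a-> m4
  m4 = 0 → ∅
LTS(Q): 5 reachable states
  n0 = a.(a.0\{a} + a.a.0) → -a-> n1
  n1 = a.0\{a} + a.a.0 → -a-> n2, -a-> n3
  n2 = 0\{a} → ∅
  n3 = a.0 → -a-> n4
  n4 = 0 → ∅
Coarsest stable partition (strong bisimilarity classes):
  B0 = {m0}
  B1 = {m1, n1}
  B2 = {m2, m4, n2, n4}
  B3 = {m3, n3}
  B4 = {n0}
m0 ∈ B0, n0 ∈ B4 → different blocks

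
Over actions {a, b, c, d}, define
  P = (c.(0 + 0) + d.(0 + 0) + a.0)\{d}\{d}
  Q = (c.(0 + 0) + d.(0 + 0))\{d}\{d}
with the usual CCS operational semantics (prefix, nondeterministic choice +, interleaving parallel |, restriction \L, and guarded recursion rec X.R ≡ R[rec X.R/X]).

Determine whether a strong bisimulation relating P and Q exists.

P's transition system — 3 states:
  u0 = (c.(0 + 0) + d.(0 + 0) + a.0)\{d}\{d} ⊢ =a=> u1, =c=> u2
  u1 = 0\{d}\{d} ⊢ deadlocked
  u2 = (0 + 0)\{d}\{d} ⊢ deadlocked
Q's transition system — 2 states:
  v0 = (c.(0 + 0) + d.(0 + 0))\{d}\{d} ⊢ =c=> v1
  v1 = (0 + 0)\{d}\{d} ⊢ deadlocked
Bisimilarity quotient blocks:
  B0 = {u0}
  B1 = {u1, u2, v1}
  B2 = {v0}
u0 ∈ B0, v0 ∈ B2 → different blocks

P ≁ Q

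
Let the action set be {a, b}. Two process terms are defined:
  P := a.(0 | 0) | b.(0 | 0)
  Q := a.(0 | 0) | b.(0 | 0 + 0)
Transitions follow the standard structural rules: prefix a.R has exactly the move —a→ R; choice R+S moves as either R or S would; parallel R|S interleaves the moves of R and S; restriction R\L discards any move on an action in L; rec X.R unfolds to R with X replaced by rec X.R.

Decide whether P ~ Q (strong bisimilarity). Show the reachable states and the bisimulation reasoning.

P's transition system — 4 states:
  p0 = a.(0 | 0) | b.(0 | 0) → —a→ p1, —b→ p2
  p1 = 0 | 0 | b.(0 | 0) → —b→ p3
  p2 = a.(0 | 0) | (0 | 0) → —a→ p3
  p3 = 0 | 0 | (0 | 0) → (no moves)
Q's transition system — 4 states:
  q0 = a.(0 | 0) | b.(0 | 0 + 0) → —a→ q1, —b→ q2
  q1 = 0 | 0 | b.(0 | 0 + 0) → —b→ q3
  q2 = a.(0 | 0) | (0 | 0 + 0) → —a→ q3
  q3 = 0 | 0 | (0 | 0 + 0) → (no moves)
Coarsest stable partition (strong bisimilarity classes):
  B0 = {p0, q0}
  B1 = {p2, q2}
  B2 = {p3, q3}
  B3 = {p1, q1}
p0 ∈ B0, q0 ∈ B0 → same block

YES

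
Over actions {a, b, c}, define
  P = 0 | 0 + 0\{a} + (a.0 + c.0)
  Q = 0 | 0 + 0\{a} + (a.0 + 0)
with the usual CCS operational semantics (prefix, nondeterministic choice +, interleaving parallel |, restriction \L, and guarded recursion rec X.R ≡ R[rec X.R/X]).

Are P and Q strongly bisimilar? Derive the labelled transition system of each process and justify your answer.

NO

Reachable graph of P (2 states):
  u0 = 0 | 0 + 0\{a} + (a.0 + c.0) has moves -a-> u1, -c-> u1
  u1 = 0 has moves ∅
Reachable graph of Q (2 states):
  v0 = 0 | 0 + 0\{a} + (a.0 + 0) has moves -a-> v1
  v1 = 0 has moves ∅
Coarsest stable partition (strong bisimilarity classes):
  B0 = {u0}
  B1 = {u1, v1}
  B2 = {v0}
u0 ∈ B0, v0 ∈ B2 → different blocks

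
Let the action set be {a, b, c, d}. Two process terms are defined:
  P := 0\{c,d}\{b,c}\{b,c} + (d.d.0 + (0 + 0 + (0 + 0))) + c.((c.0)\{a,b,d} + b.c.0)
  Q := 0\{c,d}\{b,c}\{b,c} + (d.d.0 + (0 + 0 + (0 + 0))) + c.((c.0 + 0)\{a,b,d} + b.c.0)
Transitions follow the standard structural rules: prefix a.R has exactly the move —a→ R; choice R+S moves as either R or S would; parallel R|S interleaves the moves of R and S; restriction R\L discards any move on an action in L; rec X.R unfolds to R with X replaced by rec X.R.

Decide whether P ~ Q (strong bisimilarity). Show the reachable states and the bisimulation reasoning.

P ~ Q

LTS(P): 6 reachable states
  s0 = 0\{c,d}\{b,c}\{b,c} + (d.d.0 + (0 + 0 + (0 + 0))) + c.((c.0)\{a,b,d} + b.c.0) ⊢ -c-> s1, -d-> s2
  s1 = (c.0)\{a,b,d} + b.c.0 ⊢ -b-> s3, -c-> s4
  s2 = d.0 ⊢ -d-> s5
  s3 = c.0 ⊢ -c-> s5
  s4 = 0\{a,b,d} ⊢ ·
  s5 = 0 ⊢ ·
LTS(Q): 6 reachable states
  t0 = 0\{c,d}\{b,c}\{b,c} + (d.d.0 + (0 + 0 + (0 + 0))) + c.((c.0 + 0)\{a,b,d} + b.c.0) ⊢ -c-> t1, -d-> t2
  t1 = (c.0 + 0)\{a,b,d} + b.c.0 ⊢ -b-> t3, -c-> t4
  t2 = d.0 ⊢ -d-> t5
  t3 = c.0 ⊢ -c-> t5
  t4 = 0\{a,b,d} ⊢ ·
  t5 = 0 ⊢ ·
Bisimilarity quotient blocks:
  B0 = {s0, t0}
  B1 = {s1, t1}
  B2 = {s3, t3}
  B3 = {s4, s5, t4, t5}
  B4 = {s2, t2}
s0 ∈ B0, t0 ∈ B0 → same block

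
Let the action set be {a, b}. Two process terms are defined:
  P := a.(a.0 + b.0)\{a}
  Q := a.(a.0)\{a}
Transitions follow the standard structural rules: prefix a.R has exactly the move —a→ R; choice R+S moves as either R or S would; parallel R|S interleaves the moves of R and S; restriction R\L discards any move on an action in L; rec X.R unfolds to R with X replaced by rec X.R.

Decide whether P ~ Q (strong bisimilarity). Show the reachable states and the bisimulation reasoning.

LTS(P): 3 reachable states
  u0 = a.(a.0 + b.0)\{a} ⊢ ··a··> u1
  u1 = (a.0 + b.0)\{a} ⊢ ··b··> u2
  u2 = 0\{a} ⊢ ·
LTS(Q): 2 reachable states
  v0 = a.(a.0)\{a} ⊢ ··a··> v1
  v1 = (a.0)\{a} ⊢ ·
Coarsest stable partition (strong bisimilarity classes):
  B0 = {u0}
  B1 = {u1}
  B2 = {u2, v1}
  B3 = {v0}
u0 ∈ B0, v0 ∈ B3 → different blocks

NO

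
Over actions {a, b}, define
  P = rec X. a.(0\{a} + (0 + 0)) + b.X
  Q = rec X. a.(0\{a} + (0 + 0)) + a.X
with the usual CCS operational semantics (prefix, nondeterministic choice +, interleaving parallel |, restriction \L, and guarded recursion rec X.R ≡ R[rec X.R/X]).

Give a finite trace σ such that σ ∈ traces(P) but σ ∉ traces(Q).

b

P's transition system — 2 states:
  p0 = rec X. a.(0\{a} + (0 + 0)) + b.X | -a-> p1, -b-> p0
  p1 = 0\{a} + (0 + 0) | ∅
Q's transition system — 2 states:
  q0 = rec X. a.(0\{a} + (0 + 0)) + a.X | -a-> q0, -a-> q1
  q1 = 0\{a} + (0 + 0) | ∅
Run σ = ⟨b⟩ on P: start {p0}
  step 1 (b): {p0}
  P completes σ.
Run σ = ⟨b⟩ on Q: start {q0}
  step 1 (b): no successor for Q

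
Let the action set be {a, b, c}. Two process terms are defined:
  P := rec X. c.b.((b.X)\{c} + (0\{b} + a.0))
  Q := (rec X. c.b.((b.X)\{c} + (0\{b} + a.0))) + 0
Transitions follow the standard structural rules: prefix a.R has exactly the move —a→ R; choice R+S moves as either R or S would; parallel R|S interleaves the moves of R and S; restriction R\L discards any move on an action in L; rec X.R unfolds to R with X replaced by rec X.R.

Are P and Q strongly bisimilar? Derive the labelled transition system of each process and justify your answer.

P ~ Q

Reachable graph of P (5 states):
  p0 = rec X. c.b.((b.X)\{c} + (0\{b} + a.0)) → -c-> p1
  p1 = b.((b.(rec X. c.b.((b.X)\{c} + (0\{b} + a.0))))\{c} + (0\{b} + a.0)) → -b-> p2
  p2 = (b.(rec X. c.b.((b.X)\{c} + (0\{b} + a.0))))\{c} + (0\{b} + a.0) → -a-> p3, -b-> p4
  p3 = 0 → (no moves)
  p4 = (rec X. c.b.((b.X)\{c} + (0\{b} + a.0)))\{c} → (no moves)
Reachable graph of Q (5 states):
  q0 = (rec X. c.b.((b.X)\{c} + (0\{b} + a.0))) + 0 → -c-> q1
  q1 = b.((b.(rec X. c.b.((b.X)\{c} + (0\{b} + a.0))))\{c} + (0\{b} + a.0)) → -b-> q2
  q2 = (b.(rec X. c.b.((b.X)\{c} + (0\{b} + a.0))))\{c} + (0\{b} + a.0) → -a-> q3, -b-> q4
  q3 = 0 → (no moves)
  q4 = (rec X. c.b.((b.X)\{c} + (0\{b} + a.0)))\{c} → (no moves)
Coarsest stable partition (strong bisimilarity classes):
  B0 = {p0, q0}
  B1 = {p1, q1}
  B2 = {p2, q2}
  B3 = {p3, p4, q3, q4}
p0 ∈ B0, q0 ∈ B0 → same block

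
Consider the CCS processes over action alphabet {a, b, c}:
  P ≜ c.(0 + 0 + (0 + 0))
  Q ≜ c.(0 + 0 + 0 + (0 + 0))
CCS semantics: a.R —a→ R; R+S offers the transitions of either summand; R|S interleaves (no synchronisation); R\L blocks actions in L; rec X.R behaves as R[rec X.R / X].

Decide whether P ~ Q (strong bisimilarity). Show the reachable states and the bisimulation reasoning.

YES

LTS(P): 2 reachable states
  s0 = c.(0 + 0 + (0 + 0)) → =c=> s1
  s1 = 0 + 0 + (0 + 0) → ·
LTS(Q): 2 reachable states
  t0 = c.(0 + 0 + 0 + (0 + 0)) → =c=> t1
  t1 = 0 + 0 + 0 + (0 + 0) → ·
Bisimilarity quotient blocks:
  B0 = {s0, t0}
  B1 = {s1, t1}
s0 ∈ B0, t0 ∈ B0 → same block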